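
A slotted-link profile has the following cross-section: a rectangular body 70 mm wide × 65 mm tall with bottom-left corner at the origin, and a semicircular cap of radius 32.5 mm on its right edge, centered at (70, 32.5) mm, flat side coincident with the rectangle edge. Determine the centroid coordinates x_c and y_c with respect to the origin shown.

rectangular body: A = 70 × 65 = 4550.00, centroid at (35.00, 32.50).
semicircular end: A = ½π·32.5² = 1659.15, centroid at (83.79, 32.50).
ΣA = 6209.15 mm²
ΣAx_c = (4550.00)(35.00) + (1659.15)(83.79) = 298276.17 mm³
ΣAy_c = (4550.00)(32.50) + (1659.15)(32.50) = 201797.49 mm³
x_c = 298276.17 / 6209.15 = 48.04 mm
y_c = 201797.49 / 6209.15 = 32.50 mm

x_c = 48.04 mm, y_c = 32.50 mm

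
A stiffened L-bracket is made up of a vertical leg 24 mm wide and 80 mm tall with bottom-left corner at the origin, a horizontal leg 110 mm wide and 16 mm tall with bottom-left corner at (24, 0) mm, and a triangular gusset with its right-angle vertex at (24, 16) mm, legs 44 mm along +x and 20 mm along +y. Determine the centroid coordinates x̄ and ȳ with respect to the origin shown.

x̄ = 43.47 mm, ȳ = 24.48 mm

Part | A | x̄ᵢ | ȳᵢ | A·x̄ᵢ | A·ȳᵢ
vertical leg | 1920.00 | 12.00 | 40.00 | 23040.00 | 76800.00
horizontal leg | 1760.00 | 79.00 | 8.00 | 139040.00 | 14080.00
gusset | 440.00 | 38.67 | 22.67 | 17013.33 | 9973.33
Σ | 4120.00 |  |  | 179093.33 | 100853.33
x̄ = 179093.33 / 4120.00 = 43.47 mm
ȳ = 100853.33 / 4120.00 = 24.48 mm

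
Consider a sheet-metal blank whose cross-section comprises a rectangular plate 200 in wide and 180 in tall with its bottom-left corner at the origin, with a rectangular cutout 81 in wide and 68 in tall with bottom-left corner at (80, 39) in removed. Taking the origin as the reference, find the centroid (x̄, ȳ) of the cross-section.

plate: A = 200 × 180 = 36000.00, centroid at (100.00, 90.00).
hole: A = −(81 × 68) = -5508.00, centroid at (120.50, 73.00).
ΣA = 30492.00 in², ΣAx̄ = 2936286.00 in³, ΣAȳ = 2837916.00 in³.
x̄ = 2936286.00/30492.00 = 96.30 in; ȳ = 2837916.00/30492.00 = 93.07 in.

x̄ = 96.30 in, ȳ = 93.07 in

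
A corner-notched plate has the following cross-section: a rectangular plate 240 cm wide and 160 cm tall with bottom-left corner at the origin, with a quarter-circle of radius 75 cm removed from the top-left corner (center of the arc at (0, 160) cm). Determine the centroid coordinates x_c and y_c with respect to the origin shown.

x_c = 131.46 cm, y_c = 73.74 cm

Part | A | x̄ᵢ | ȳᵢ | A·x̄ᵢ | A·ȳᵢ
plate | 38400.00 | 120.00 | 80.00 | 4608000.00 | 3072000.00
removed quarter-circle | -4417.86 | 31.83 | 128.17 | -140625.00 | -566233.35
Σ | 33982.14 |  |  | 4467375.00 | 2505766.65
x_c = 4467375.00 / 33982.14 = 131.46 cm
y_c = 2505766.65 / 33982.14 = 73.74 cm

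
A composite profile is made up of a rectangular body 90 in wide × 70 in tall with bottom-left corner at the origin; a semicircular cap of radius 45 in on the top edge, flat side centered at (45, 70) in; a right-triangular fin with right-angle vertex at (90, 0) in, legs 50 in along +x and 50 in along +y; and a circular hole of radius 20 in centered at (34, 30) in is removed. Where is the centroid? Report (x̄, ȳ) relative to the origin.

x̄ = 54.60 in, ȳ = 51.41 in

rectangular body: A = 90 × 70 = 6300.00, centroid at (45.00, 35.00).
semicircular top: A = ½π·45² = 3180.86, centroid at (45.00, 89.10).
triangular fin: A = ½·50·50 = 1250.00, centroid at (106.67, 16.67).
hole: A = −π·20² = -1256.64, centroid at (34.00, 30.00).
ΣA = 9474.23 in², ΣAx̄ = 517246.49 in³, ΣAȳ = 487044.60 in³.
x̄ = 517246.49/9474.23 = 54.60 in; ȳ = 487044.60/9474.23 = 51.41 in.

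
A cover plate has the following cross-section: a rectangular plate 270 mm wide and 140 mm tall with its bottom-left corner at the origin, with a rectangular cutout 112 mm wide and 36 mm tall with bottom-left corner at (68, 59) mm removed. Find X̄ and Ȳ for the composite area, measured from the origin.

X̄ = 136.31 mm, Ȳ = 69.16 mm

plate: A = 270 × 140 = 37800.00, centroid at (135.00, 70.00).
hole: A = −(112 × 36) = -4032.00, centroid at (124.00, 77.00).
ΣA = 33768.00 mm²
ΣAX̄ = (37800.00)(135.00) + (-4032.00)(124.00) = 4603032.00 mm³
ΣAȲ = (37800.00)(70.00) + (-4032.00)(77.00) = 2335536.00 mm³
X̄ = 4603032.00 / 33768.00 = 136.31 mm
Ȳ = 2335536.00 / 33768.00 = 69.16 mm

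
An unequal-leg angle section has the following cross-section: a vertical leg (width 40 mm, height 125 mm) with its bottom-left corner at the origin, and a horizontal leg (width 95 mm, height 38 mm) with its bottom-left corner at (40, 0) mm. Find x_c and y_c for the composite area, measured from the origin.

x_c = 48.30 mm, y_c = 44.26 mm

vertical leg: A = 40 × 125 = 5000.00, centroid at (20.00, 62.50).
horizontal leg: A = 95 × 38 = 3610.00, centroid at (87.50, 19.00).
ΣA = 8610.00 mm²
ΣAx_c = (5000.00)(20.00) + (3610.00)(87.50) = 415875.00 mm³
ΣAy_c = (5000.00)(62.50) + (3610.00)(19.00) = 381090.00 mm³
x_c = 415875.00 / 8610.00 = 48.30 mm
y_c = 381090.00 / 8610.00 = 44.26 mm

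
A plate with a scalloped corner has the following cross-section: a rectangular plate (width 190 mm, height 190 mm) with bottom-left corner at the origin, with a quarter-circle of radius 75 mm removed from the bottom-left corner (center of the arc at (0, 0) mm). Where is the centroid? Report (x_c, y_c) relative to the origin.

Part | A | x̄ᵢ | ȳᵢ | A·x̄ᵢ | A·ȳᵢ
plate | 36100.00 | 95.00 | 95.00 | 3429500.00 | 3429500.00
removed quarter-circle | -4417.86 | 31.83 | 31.83 | -140625.00 | -140625.00
Σ | 31682.14 |  |  | 3288875.00 | 3288875.00
x_c = 3288875.00 / 31682.14 = 103.81 mm
y_c = 3288875.00 / 31682.14 = 103.81 mm

x_c = 103.81 mm, y_c = 103.81 mm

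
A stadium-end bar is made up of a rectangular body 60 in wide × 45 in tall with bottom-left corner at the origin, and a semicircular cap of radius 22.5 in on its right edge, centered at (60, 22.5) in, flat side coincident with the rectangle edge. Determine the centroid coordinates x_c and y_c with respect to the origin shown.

x_c = 39.00 in, y_c = 22.50 in

Part | A | x̄ᵢ | ȳᵢ | A·x̄ᵢ | A·ȳᵢ
rectangular body | 2700.00 | 30.00 | 22.50 | 81000.00 | 60750.00
semicircular end | 795.22 | 69.55 | 22.50 | 55306.69 | 17892.35
Σ | 3495.22 |  |  | 136306.69 | 78642.35
x_c = 136306.69 / 3495.22 = 39.00 in
y_c = 78642.35 / 3495.22 = 22.50 in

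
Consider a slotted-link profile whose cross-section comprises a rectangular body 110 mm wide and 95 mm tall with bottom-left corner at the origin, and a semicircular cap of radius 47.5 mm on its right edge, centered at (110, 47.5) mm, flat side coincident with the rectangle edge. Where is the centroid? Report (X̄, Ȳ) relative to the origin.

X̄ = 74.03 mm, Ȳ = 47.50 mm

rectangular body: A = 110 × 95 = 10450.00, centroid at (55.00, 47.50).
semicircular end: A = ½π·47.5² = 3544.11, centroid at (130.16, 47.50).
ΣA = 13994.11 mm², ΣAX̄ = 1036049.93 mm³, ΣAȲ = 664720.19 mm³.
X̄ = 1036049.93/13994.11 = 74.03 mm; Ȳ = 664720.19/13994.11 = 47.50 mm.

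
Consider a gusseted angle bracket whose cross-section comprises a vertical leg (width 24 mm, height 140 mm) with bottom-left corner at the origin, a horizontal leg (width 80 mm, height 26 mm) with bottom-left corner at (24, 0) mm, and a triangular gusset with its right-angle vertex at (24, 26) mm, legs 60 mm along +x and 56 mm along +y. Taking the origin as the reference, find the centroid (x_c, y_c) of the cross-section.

vertical leg: A = 24 × 140 = 3360.00, centroid at (12.00, 70.00).
horizontal leg: A = 80 × 26 = 2080.00, centroid at (64.00, 13.00).
gusset: A = ½·60·56 = 1680.00, centroid at (44.00, 44.67).
ΣA = 7120.00 mm², ΣAx_c = 247360.00 mm³, ΣAy_c = 337280.00 mm³.
x_c = 247360.00/7120.00 = 34.74 mm; y_c = 337280.00/7120.00 = 47.37 mm.

x_c = 34.74 mm, y_c = 47.37 mm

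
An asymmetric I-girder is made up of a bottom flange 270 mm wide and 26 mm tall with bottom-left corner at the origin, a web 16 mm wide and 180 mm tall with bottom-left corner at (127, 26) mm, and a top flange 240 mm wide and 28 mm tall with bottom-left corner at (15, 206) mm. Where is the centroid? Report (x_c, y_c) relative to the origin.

bottom flange: A = 270 × 26 = 7020.00, centroid at (135.00, 13.00).
web: A = 16 × 180 = 2880.00, centroid at (135.00, 116.00).
top flange: A = 240 × 28 = 6720.00, centroid at (135.00, 220.00).
ΣA = 16620.00 mm²
ΣAx_c = (7020.00)(135.00) + (2880.00)(135.00) + (6720.00)(135.00) = 2243700.00 mm³
ΣAy_c = (7020.00)(13.00) + (2880.00)(116.00) + (6720.00)(220.00) = 1903740.00 mm³
x_c = 2243700.00 / 16620.00 = 135.00 mm
y_c = 1903740.00 / 16620.00 = 114.55 mm

x_c = 135.00 mm, y_c = 114.55 mm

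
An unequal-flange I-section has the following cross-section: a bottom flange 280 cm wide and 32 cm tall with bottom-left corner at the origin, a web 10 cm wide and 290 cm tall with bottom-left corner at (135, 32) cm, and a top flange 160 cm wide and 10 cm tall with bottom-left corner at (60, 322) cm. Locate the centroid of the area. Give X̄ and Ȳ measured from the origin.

X̄ = 140.00 cm, Ȳ = 87.66 cm

bottom flange: A = 280 × 32 = 8960.00, centroid at (140.00, 16.00).
web: A = 10 × 290 = 2900.00, centroid at (140.00, 177.00).
top flange: A = 160 × 10 = 1600.00, centroid at (140.00, 327.00).
ΣA = 13460.00 cm²
ΣAX̄ = (8960.00)(140.00) + (2900.00)(140.00) + (1600.00)(140.00) = 1884400.00 cm³
ΣAȲ = (8960.00)(16.00) + (2900.00)(177.00) + (1600.00)(327.00) = 1179860.00 cm³
X̄ = 1884400.00 / 13460.00 = 140.00 cm
Ȳ = 1179860.00 / 13460.00 = 87.66 cm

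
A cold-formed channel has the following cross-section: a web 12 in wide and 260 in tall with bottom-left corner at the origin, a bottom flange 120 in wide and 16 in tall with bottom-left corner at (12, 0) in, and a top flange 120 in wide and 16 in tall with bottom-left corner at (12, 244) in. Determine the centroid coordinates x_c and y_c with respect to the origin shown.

web: A = 12 × 260 = 3120.00, centroid at (6.00, 130.00).
bottom flange: A = 120 × 16 = 1920.00, centroid at (72.00, 8.00).
top flange: A = 120 × 16 = 1920.00, centroid at (72.00, 252.00).
ΣA = 6960.00 in², ΣAx_c = 295200.00 in³, ΣAy_c = 904800.00 in³.
x_c = 295200.00/6960.00 = 42.41 in; y_c = 904800.00/6960.00 = 130.00 in.

x_c = 42.41 in, y_c = 130.00 in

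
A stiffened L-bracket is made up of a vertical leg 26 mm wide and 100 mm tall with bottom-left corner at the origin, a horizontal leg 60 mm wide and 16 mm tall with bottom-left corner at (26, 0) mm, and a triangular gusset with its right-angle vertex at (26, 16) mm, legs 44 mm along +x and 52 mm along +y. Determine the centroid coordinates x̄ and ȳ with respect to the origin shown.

x̄ = 28.50 mm, ȳ = 37.38 mm

Part | A | x̄ᵢ | ȳᵢ | A·x̄ᵢ | A·ȳᵢ
vertical leg | 2600.00 | 13.00 | 50.00 | 33800.00 | 130000.00
horizontal leg | 960.00 | 56.00 | 8.00 | 53760.00 | 7680.00
gusset | 1144.00 | 40.67 | 33.33 | 46522.67 | 38133.33
Σ | 4704.00 |  |  | 134082.67 | 175813.33
x̄ = 134082.67 / 4704.00 = 28.50 mm
ȳ = 175813.33 / 4704.00 = 37.38 mm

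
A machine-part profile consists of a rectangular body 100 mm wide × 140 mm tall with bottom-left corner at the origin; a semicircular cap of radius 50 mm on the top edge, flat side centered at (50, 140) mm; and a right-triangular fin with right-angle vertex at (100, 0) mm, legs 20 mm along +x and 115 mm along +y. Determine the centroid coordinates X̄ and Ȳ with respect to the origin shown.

rectangular body: A = 100 × 140 = 14000.00, centroid at (50.00, 70.00).
semicircular top: A = ½π·50² = 3926.99, centroid at (50.00, 161.22).
triangular fin: A = ½·20·115 = 1150.00, centroid at (106.67, 38.33).
ΣA = 19076.99 mm²
ΣAX̄ = (14000.00)(50.00) + (3926.99)(50.00) + (1150.00)(106.67) = 1019016.21 mm³
ΣAȲ = (14000.00)(70.00) + (3926.99)(161.22) + (1150.00)(38.33) = 1657195.38 mm³
X̄ = 1019016.21 / 19076.99 = 53.42 mm
Ȳ = 1657195.38 / 19076.99 = 86.87 mm

X̄ = 53.42 mm, Ȳ = 86.87 mm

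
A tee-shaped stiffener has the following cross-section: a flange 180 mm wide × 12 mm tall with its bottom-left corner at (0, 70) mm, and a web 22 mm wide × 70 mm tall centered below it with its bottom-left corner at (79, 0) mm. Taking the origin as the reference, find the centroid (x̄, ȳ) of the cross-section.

x̄ = 90.00 mm, ȳ = 58.94 mm

web: A = 22 × 70 = 1540.00, centroid at (90.00, 35.00).
flange: A = 180 × 12 = 2160.00, centroid at (90.00, 76.00).
ΣA = 3700.00 mm²
ΣAx̄ = (1540.00)(90.00) + (2160.00)(90.00) = 333000.00 mm³
ΣAȳ = (1540.00)(35.00) + (2160.00)(76.00) = 218060.00 mm³
x̄ = 333000.00 / 3700.00 = 90.00 mm
ȳ = 218060.00 / 3700.00 = 58.94 mm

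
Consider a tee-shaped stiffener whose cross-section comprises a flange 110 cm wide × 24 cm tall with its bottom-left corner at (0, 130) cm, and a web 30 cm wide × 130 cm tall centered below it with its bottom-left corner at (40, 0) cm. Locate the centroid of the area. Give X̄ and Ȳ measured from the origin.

Part | A | x̄ᵢ | ȳᵢ | A·x̄ᵢ | A·ȳᵢ
web | 3900.00 | 55.00 | 65.00 | 214500.00 | 253500.00
flange | 2640.00 | 55.00 | 142.00 | 145200.00 | 374880.00
Σ | 6540.00 |  |  | 359700.00 | 628380.00
X̄ = 359700.00 / 6540.00 = 55.00 cm
Ȳ = 628380.00 / 6540.00 = 96.08 cm

X̄ = 55.00 cm, Ȳ = 96.08 cm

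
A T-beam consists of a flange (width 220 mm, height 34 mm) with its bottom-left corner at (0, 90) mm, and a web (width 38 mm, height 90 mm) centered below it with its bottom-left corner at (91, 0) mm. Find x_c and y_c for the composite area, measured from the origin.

web: A = 38 × 90 = 3420.00, centroid at (110.00, 45.00).
flange: A = 220 × 34 = 7480.00, centroid at (110.00, 107.00).
ΣA = 10900.00 mm²
ΣAx_c = (3420.00)(110.00) + (7480.00)(110.00) = 1199000.00 mm³
ΣAy_c = (3420.00)(45.00) + (7480.00)(107.00) = 954260.00 mm³
x_c = 1199000.00 / 10900.00 = 110.00 mm
y_c = 954260.00 / 10900.00 = 87.55 mm

x_c = 110.00 mm, y_c = 87.55 mm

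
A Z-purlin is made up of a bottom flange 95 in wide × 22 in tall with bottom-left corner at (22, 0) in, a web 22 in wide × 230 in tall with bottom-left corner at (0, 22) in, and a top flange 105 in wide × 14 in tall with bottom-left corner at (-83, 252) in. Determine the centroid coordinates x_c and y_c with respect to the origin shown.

bottom flange: A = 95 × 22 = 2090.00, centroid at (69.50, 11.00).
web: A = 22 × 230 = 5060.00, centroid at (11.00, 137.00).
top flange: A = 105 × 14 = 1470.00, centroid at (-30.50, 259.00).
ΣA = 8620.00 in², ΣAx_c = 156080.00 in³, ΣAy_c = 1096940.00 in³.
x_c = 156080.00/8620.00 = 18.11 in; y_c = 1096940.00/8620.00 = 127.26 in.

x_c = 18.11 in, y_c = 127.26 in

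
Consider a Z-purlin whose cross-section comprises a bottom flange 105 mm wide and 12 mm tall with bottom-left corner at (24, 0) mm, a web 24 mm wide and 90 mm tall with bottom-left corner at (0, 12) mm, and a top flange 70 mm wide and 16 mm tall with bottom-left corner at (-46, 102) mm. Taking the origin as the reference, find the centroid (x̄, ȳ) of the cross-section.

x̄ = 24.23 mm, ȳ = 55.92 mm

bottom flange: A = 105 × 12 = 1260.00, centroid at (76.50, 6.00).
web: A = 24 × 90 = 2160.00, centroid at (12.00, 57.00).
top flange: A = 70 × 16 = 1120.00, centroid at (-11.00, 110.00).
ΣA = 4540.00 mm²
ΣAx̄ = (1260.00)(76.50) + (2160.00)(12.00) + (1120.00)(-11.00) = 109990.00 mm³
ΣAȳ = (1260.00)(6.00) + (2160.00)(57.00) + (1120.00)(110.00) = 253880.00 mm³
x̄ = 109990.00 / 4540.00 = 24.23 mm
ȳ = 253880.00 / 4540.00 = 55.92 mm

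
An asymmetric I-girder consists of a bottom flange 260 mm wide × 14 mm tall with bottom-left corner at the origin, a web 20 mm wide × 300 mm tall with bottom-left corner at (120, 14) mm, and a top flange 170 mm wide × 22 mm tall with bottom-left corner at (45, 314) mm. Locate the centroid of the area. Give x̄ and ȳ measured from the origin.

bottom flange: A = 260 × 14 = 3640.00, centroid at (130.00, 7.00).
web: A = 20 × 300 = 6000.00, centroid at (130.00, 164.00).
top flange: A = 170 × 22 = 3740.00, centroid at (130.00, 325.00).
ΣA = 13380.00 mm², ΣAx̄ = 1739400.00 mm³, ΣAȳ = 2224980.00 mm³.
x̄ = 1739400.00/13380.00 = 130.00 mm; ȳ = 2224980.00/13380.00 = 166.29 mm.

x̄ = 130.00 mm, ȳ = 166.29 mm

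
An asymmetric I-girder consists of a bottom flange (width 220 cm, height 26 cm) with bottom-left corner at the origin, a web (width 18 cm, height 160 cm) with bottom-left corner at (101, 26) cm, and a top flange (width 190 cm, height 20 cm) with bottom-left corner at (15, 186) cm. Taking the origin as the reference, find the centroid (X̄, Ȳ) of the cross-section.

X̄ = 110.00 cm, Ȳ = 90.68 cm

bottom flange: A = 220 × 26 = 5720.00, centroid at (110.00, 13.00).
web: A = 18 × 160 = 2880.00, centroid at (110.00, 106.00).
top flange: A = 190 × 20 = 3800.00, centroid at (110.00, 196.00).
ΣA = 12400.00 cm², ΣAX̄ = 1364000.00 cm³, ΣAȲ = 1124440.00 cm³.
X̄ = 1364000.00/12400.00 = 110.00 cm; Ȳ = 1124440.00/12400.00 = 90.68 cm.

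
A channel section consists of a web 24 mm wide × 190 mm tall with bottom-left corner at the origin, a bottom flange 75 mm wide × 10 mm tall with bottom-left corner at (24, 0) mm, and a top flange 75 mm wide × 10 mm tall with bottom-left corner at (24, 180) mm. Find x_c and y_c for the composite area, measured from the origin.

Part | A | x̄ᵢ | ȳᵢ | A·x̄ᵢ | A·ȳᵢ
web | 4560.00 | 12.00 | 95.00 | 54720.00 | 433200.00
bottom flange | 750.00 | 61.50 | 5.00 | 46125.00 | 3750.00
top flange | 750.00 | 61.50 | 185.00 | 46125.00 | 138750.00
Σ | 6060.00 |  |  | 146970.00 | 575700.00
x_c = 146970.00 / 6060.00 = 24.25 mm
y_c = 575700.00 / 6060.00 = 95.00 mm

x_c = 24.25 mm, y_c = 95.00 mm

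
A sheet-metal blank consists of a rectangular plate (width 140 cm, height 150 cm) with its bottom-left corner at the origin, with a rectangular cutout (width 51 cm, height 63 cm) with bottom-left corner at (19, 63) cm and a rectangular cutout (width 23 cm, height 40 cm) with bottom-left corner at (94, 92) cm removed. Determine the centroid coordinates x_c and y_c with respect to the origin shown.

Part | A | x̄ᵢ | ȳᵢ | A·x̄ᵢ | A·ȳᵢ
plate | 21000.00 | 70.00 | 75.00 | 1470000.00 | 1575000.00
hole 1 | -3213.00 | 44.50 | 94.50 | -142978.50 | -303628.50
hole 2 | -920.00 | 105.50 | 112.00 | -97060.00 | -103040.00
Σ | 16867.00 |  |  | 1229961.50 | 1168331.50
x_c = 1229961.50 / 16867.00 = 72.92 cm
y_c = 1168331.50 / 16867.00 = 69.27 cm

x_c = 72.92 cm, y_c = 69.27 cm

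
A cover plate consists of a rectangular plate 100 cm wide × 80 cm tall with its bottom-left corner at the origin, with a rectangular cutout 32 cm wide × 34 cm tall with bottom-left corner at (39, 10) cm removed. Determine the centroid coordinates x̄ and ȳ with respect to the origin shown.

plate: A = 100 × 80 = 8000.00, centroid at (50.00, 40.00).
hole: A = −(32 × 34) = -1088.00, centroid at (55.00, 27.00).
ΣA = 6912.00 cm²
ΣAx̄ = (8000.00)(50.00) + (-1088.00)(55.00) = 340160.00 cm³
ΣAȳ = (8000.00)(40.00) + (-1088.00)(27.00) = 290624.00 cm³
x̄ = 340160.00 / 6912.00 = 49.21 cm
ȳ = 290624.00 / 6912.00 = 42.05 cm

x̄ = 49.21 cm, ȳ = 42.05 cm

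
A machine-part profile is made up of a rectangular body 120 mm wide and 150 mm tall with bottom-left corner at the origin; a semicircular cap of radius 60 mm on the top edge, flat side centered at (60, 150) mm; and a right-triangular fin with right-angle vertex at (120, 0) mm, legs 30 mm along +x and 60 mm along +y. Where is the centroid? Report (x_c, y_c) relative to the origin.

rectangular body: A = 120 × 150 = 18000.00, centroid at (60.00, 75.00).
semicircular top: A = ½π·60² = 5654.87, centroid at (60.00, 175.46).
triangular fin: A = ½·30·60 = 900.00, centroid at (130.00, 20.00).
ΣA = 24554.87 mm², ΣAx_c = 1536292.01 mm³, ΣAy_c = 2360230.02 mm³.
x_c = 1536292.01/24554.87 = 62.57 mm; y_c = 2360230.02/24554.87 = 96.12 mm.

x_c = 62.57 mm, y_c = 96.12 mm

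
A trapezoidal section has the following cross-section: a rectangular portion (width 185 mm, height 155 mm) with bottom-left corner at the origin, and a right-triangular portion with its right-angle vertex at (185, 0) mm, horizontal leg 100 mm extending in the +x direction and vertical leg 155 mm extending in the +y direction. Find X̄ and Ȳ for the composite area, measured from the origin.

X̄ = 119.27 mm, Ȳ = 72.00 mm

Part | A | x̄ᵢ | ȳᵢ | A·x̄ᵢ | A·ȳᵢ
rectangular portion | 28675.00 | 92.50 | 77.50 | 2652437.50 | 2222312.50
triangular portion | 7750.00 | 218.33 | 51.67 | 1692083.33 | 400416.67
Σ | 36425.00 |  |  | 4344520.83 | 2622729.17
X̄ = 4344520.83 / 36425.00 = 119.27 mm
Ȳ = 2622729.17 / 36425.00 = 72.00 mm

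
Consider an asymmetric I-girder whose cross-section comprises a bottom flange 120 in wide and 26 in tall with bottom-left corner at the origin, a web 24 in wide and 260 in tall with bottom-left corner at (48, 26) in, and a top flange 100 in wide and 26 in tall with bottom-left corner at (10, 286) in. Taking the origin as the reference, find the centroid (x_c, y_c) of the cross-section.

x_c = 60.00 in, y_c = 149.78 in

bottom flange: A = 120 × 26 = 3120.00, centroid at (60.00, 13.00).
web: A = 24 × 260 = 6240.00, centroid at (60.00, 156.00).
top flange: A = 100 × 26 = 2600.00, centroid at (60.00, 299.00).
ΣA = 11960.00 in², ΣAx_c = 717600.00 in³, ΣAy_c = 1791400.00 in³.
x_c = 717600.00/11960.00 = 60.00 in; y_c = 1791400.00/11960.00 = 149.78 in.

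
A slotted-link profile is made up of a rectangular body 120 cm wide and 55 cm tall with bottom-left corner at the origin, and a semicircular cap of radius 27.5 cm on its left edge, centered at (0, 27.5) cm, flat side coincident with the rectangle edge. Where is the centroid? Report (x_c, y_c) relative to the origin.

x_c = 49.07 cm, y_c = 27.50 cm

Part | A | x̄ᵢ | ȳᵢ | A·x̄ᵢ | A·ȳᵢ
rectangular body | 6600.00 | 60.00 | 27.50 | 396000.00 | 181500.00
semicircular end | 1187.91 | -11.67 | 27.50 | -13864.58 | 32667.65
Σ | 7787.91 |  |  | 382135.42 | 214167.65
x_c = 382135.42 / 7787.91 = 49.07 cm
y_c = 214167.65 / 7787.91 = 27.50 cm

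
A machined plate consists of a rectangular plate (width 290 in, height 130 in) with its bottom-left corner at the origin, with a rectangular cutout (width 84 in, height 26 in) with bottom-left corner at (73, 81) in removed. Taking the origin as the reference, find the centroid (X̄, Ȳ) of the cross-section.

X̄ = 146.84 in, Ȳ = 63.22 in

Part | A | x̄ᵢ | ȳᵢ | A·x̄ᵢ | A·ȳᵢ
plate | 37700.00 | 145.00 | 65.00 | 5466500.00 | 2450500.00
hole | -2184.00 | 115.00 | 94.00 | -251160.00 | -205296.00
Σ | 35516.00 |  |  | 5215340.00 | 2245204.00
X̄ = 5215340.00 / 35516.00 = 146.84 in
Ȳ = 2245204.00 / 35516.00 = 63.22 in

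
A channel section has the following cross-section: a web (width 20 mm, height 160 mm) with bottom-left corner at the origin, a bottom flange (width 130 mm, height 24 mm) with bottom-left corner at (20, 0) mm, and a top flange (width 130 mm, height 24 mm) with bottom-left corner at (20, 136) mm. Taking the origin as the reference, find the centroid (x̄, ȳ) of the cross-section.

web: A = 20 × 160 = 3200.00, centroid at (10.00, 80.00).
bottom flange: A = 130 × 24 = 3120.00, centroid at (85.00, 12.00).
top flange: A = 130 × 24 = 3120.00, centroid at (85.00, 148.00).
ΣA = 9440.00 mm²
ΣAx̄ = (3200.00)(10.00) + (3120.00)(85.00) + (3120.00)(85.00) = 562400.00 mm³
ΣAȳ = (3200.00)(80.00) + (3120.00)(12.00) + (3120.00)(148.00) = 755200.00 mm³
x̄ = 562400.00 / 9440.00 = 59.58 mm
ȳ = 755200.00 / 9440.00 = 80.00 mm

x̄ = 59.58 mm, ȳ = 80.00 mm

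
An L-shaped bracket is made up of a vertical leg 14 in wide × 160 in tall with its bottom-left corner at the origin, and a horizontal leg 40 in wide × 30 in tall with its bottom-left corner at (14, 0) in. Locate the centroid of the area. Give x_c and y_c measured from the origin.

vertical leg: A = 14 × 160 = 2240.00, centroid at (7.00, 80.00).
horizontal leg: A = 40 × 30 = 1200.00, centroid at (34.00, 15.00).
ΣA = 3440.00 in², ΣAx_c = 56480.00 in³, ΣAy_c = 197200.00 in³.
x_c = 56480.00/3440.00 = 16.42 in; y_c = 197200.00/3440.00 = 57.33 in.

x_c = 16.42 in, y_c = 57.33 in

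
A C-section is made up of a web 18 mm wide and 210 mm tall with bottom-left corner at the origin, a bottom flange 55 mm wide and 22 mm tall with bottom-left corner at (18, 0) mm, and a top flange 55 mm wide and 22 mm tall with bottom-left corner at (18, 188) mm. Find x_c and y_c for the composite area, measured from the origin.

x_c = 23.25 mm, y_c = 105.00 mm

web: A = 18 × 210 = 3780.00, centroid at (9.00, 105.00).
bottom flange: A = 55 × 22 = 1210.00, centroid at (45.50, 11.00).
top flange: A = 55 × 22 = 1210.00, centroid at (45.50, 199.00).
ΣA = 6200.00 mm²
ΣAx_c = (3780.00)(9.00) + (1210.00)(45.50) + (1210.00)(45.50) = 144130.00 mm³
ΣAy_c = (3780.00)(105.00) + (1210.00)(11.00) + (1210.00)(199.00) = 651000.00 mm³
x_c = 144130.00 / 6200.00 = 23.25 mm
y_c = 651000.00 / 6200.00 = 105.00 mm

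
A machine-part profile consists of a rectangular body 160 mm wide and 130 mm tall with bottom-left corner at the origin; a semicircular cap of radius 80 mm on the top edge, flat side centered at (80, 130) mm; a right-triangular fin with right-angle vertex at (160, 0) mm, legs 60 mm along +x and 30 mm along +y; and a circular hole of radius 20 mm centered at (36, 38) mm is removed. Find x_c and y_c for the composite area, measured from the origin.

x_c = 84.76 mm, y_c = 97.11 mm

Part | A | x̄ᵢ | ȳᵢ | A·x̄ᵢ | A·ȳᵢ
rectangular body | 20800.00 | 80.00 | 65.00 | 1664000.00 | 1352000.00
semicircular top | 10053.10 | 80.00 | 163.95 | 804247.72 | 1648235.88
triangular fin | 900.00 | 180.00 | 10.00 | 162000.00 | 9000.00
hole | -1256.64 | 36.00 | 38.00 | -45238.93 | -47752.21
Σ | 30496.46 |  |  | 2585008.79 | 2961483.67
x_c = 2585008.79 / 30496.46 = 84.76 mm
y_c = 2961483.67 / 30496.46 = 97.11 mm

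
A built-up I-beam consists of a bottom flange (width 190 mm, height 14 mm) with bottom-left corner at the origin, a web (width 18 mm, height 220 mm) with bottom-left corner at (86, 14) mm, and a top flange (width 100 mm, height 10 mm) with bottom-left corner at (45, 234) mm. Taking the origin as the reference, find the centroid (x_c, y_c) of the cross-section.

x_c = 95.00 mm, y_c = 98.25 mm

bottom flange: A = 190 × 14 = 2660.00, centroid at (95.00, 7.00).
web: A = 18 × 220 = 3960.00, centroid at (95.00, 124.00).
top flange: A = 100 × 10 = 1000.00, centroid at (95.00, 239.00).
ΣA = 7620.00 mm²
ΣAx_c = (2660.00)(95.00) + (3960.00)(95.00) + (1000.00)(95.00) = 723900.00 mm³
ΣAy_c = (2660.00)(7.00) + (3960.00)(124.00) + (1000.00)(239.00) = 748660.00 mm³
x_c = 723900.00 / 7620.00 = 95.00 mm
y_c = 748660.00 / 7620.00 = 98.25 mm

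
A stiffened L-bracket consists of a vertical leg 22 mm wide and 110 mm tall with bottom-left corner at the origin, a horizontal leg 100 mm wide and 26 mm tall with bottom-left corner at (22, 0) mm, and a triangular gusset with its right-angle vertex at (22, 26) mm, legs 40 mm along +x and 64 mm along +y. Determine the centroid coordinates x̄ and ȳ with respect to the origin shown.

x̄ = 41.12 mm, ȳ = 36.11 mm

vertical leg: A = 22 × 110 = 2420.00, centroid at (11.00, 55.00).
horizontal leg: A = 100 × 26 = 2600.00, centroid at (72.00, 13.00).
gusset: A = ½·40·64 = 1280.00, centroid at (35.33, 47.33).
ΣA = 6300.00 mm²
ΣAx̄ = (2420.00)(11.00) + (2600.00)(72.00) + (1280.00)(35.33) = 259046.67 mm³
ΣAȳ = (2420.00)(55.00) + (2600.00)(13.00) + (1280.00)(47.33) = 227486.67 mm³
x̄ = 259046.67 / 6300.00 = 41.12 mm
ȳ = 227486.67 / 6300.00 = 36.11 mm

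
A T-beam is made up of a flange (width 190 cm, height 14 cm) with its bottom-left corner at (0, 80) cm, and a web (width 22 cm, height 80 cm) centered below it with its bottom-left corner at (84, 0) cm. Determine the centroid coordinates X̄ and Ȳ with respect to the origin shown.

X̄ = 95.00 cm, Ȳ = 68.29 cm

web: A = 22 × 80 = 1760.00, centroid at (95.00, 40.00).
flange: A = 190 × 14 = 2660.00, centroid at (95.00, 87.00).
ΣA = 4420.00 cm², ΣAX̄ = 419900.00 cm³, ΣAȲ = 301820.00 cm³.
X̄ = 419900.00/4420.00 = 95.00 cm; Ȳ = 301820.00/4420.00 = 68.29 cm.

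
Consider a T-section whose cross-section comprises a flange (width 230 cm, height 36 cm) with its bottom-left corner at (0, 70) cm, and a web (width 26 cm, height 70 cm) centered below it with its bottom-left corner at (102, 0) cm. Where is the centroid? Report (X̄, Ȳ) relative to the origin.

Part | A | x̄ᵢ | ȳᵢ | A·x̄ᵢ | A·ȳᵢ
web | 1820.00 | 115.00 | 35.00 | 209300.00 | 63700.00
flange | 8280.00 | 115.00 | 88.00 | 952200.00 | 728640.00
Σ | 10100.00 |  |  | 1161500.00 | 792340.00
X̄ = 1161500.00 / 10100.00 = 115.00 cm
Ȳ = 792340.00 / 10100.00 = 78.45 cm

X̄ = 115.00 cm, Ȳ = 78.45 cm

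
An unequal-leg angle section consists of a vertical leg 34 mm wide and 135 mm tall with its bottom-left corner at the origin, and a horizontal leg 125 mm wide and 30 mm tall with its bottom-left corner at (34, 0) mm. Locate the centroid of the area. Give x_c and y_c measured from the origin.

vertical leg: A = 34 × 135 = 4590.00, centroid at (17.00, 67.50).
horizontal leg: A = 125 × 30 = 3750.00, centroid at (96.50, 15.00).
ΣA = 8340.00 mm²
ΣAx_c = (4590.00)(17.00) + (3750.00)(96.50) = 439905.00 mm³
ΣAy_c = (4590.00)(67.50) + (3750.00)(15.00) = 366075.00 mm³
x_c = 439905.00 / 8340.00 = 52.75 mm
y_c = 366075.00 / 8340.00 = 43.89 mm

x_c = 52.75 mm, y_c = 43.89 mm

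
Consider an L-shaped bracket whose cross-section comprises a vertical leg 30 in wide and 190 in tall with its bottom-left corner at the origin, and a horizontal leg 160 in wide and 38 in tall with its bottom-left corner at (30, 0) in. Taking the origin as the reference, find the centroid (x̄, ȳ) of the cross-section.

x̄ = 64.03 in, ȳ = 55.77 in

Part | A | x̄ᵢ | ȳᵢ | A·x̄ᵢ | A·ȳᵢ
vertical leg | 5700.00 | 15.00 | 95.00 | 85500.00 | 541500.00
horizontal leg | 6080.00 | 110.00 | 19.00 | 668800.00 | 115520.00
Σ | 11780.00 |  |  | 754300.00 | 657020.00
x̄ = 754300.00 / 11780.00 = 64.03 in
ȳ = 657020.00 / 11780.00 = 55.77 in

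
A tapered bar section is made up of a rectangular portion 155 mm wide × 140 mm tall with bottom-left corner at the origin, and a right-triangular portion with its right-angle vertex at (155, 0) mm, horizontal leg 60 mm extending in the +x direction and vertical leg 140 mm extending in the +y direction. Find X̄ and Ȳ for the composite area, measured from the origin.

X̄ = 93.31 mm, Ȳ = 66.22 mm

rectangular portion: A = 155 × 140 = 21700.00, centroid at (77.50, 70.00).
triangular portion: A = ½·60·140 = 4200.00, centroid at (175.00, 46.67).
ΣA = 25900.00 mm²
ΣAX̄ = (21700.00)(77.50) + (4200.00)(175.00) = 2416750.00 mm³
ΣAȲ = (21700.00)(70.00) + (4200.00)(46.67) = 1715000.00 mm³
X̄ = 2416750.00 / 25900.00 = 93.31 mm
Ȳ = 1715000.00 / 25900.00 = 66.22 mm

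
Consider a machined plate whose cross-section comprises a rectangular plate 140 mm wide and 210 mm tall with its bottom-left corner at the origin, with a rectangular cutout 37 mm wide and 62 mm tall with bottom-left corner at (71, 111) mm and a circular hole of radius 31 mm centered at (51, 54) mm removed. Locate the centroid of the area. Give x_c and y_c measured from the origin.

plate: A = 140 × 210 = 29400.00, centroid at (70.00, 105.00).
hole 1: A = −(37 × 62) = -2294.00, centroid at (89.50, 142.00).
hole 2: A = −π·31² = -3019.07, centroid at (51.00, 54.00).
ΣA = 24086.93 mm², ΣAx_c = 1698714.40 mm³, ΣAy_c = 2598222.19 mm³.
x_c = 1698714.40/24086.93 = 70.52 mm; y_c = 2598222.19/24086.93 = 107.87 mm.

x_c = 70.52 mm, y_c = 107.87 mm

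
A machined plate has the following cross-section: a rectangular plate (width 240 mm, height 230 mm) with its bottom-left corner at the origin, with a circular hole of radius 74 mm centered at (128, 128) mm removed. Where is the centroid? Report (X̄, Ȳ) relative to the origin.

Part | A | x̄ᵢ | ȳᵢ | A·x̄ᵢ | A·ȳᵢ
plate | 55200.00 | 120.00 | 115.00 | 6624000.00 | 6348000.00
hole | -17203.36 | 128.00 | 128.00 | -2202030.26 | -2202030.26
Σ | 37996.64 |  |  | 4421969.74 | 4145969.74
X̄ = 4421969.74 / 37996.64 = 116.38 mm
Ȳ = 4145969.74 / 37996.64 = 109.11 mm

X̄ = 116.38 mm, Ȳ = 109.11 mm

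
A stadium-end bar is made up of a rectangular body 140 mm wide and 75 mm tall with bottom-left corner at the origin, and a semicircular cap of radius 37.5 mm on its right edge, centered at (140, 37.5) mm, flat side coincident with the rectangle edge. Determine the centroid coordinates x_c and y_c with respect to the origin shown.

Part | A | x̄ᵢ | ȳᵢ | A·x̄ᵢ | A·ȳᵢ
rectangular body | 10500.00 | 70.00 | 37.50 | 735000.00 | 393750.00
semicircular end | 2208.93 | 155.92 | 37.50 | 344406.78 | 82834.96
Σ | 12708.93 |  |  | 1079406.78 | 476584.96
x_c = 1079406.78 / 12708.93 = 84.93 mm
y_c = 476584.96 / 12708.93 = 37.50 mm

x_c = 84.93 mm, y_c = 37.50 mm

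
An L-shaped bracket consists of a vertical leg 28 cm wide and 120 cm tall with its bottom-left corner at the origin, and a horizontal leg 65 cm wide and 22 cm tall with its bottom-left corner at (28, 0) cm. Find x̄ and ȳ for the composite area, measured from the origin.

x̄ = 27.88 cm, ȳ = 45.37 cm

Part | A | x̄ᵢ | ȳᵢ | A·x̄ᵢ | A·ȳᵢ
vertical leg | 3360.00 | 14.00 | 60.00 | 47040.00 | 201600.00
horizontal leg | 1430.00 | 60.50 | 11.00 | 86515.00 | 15730.00
Σ | 4790.00 |  |  | 133555.00 | 217330.00
x̄ = 133555.00 / 4790.00 = 27.88 cm
ȳ = 217330.00 / 4790.00 = 45.37 cm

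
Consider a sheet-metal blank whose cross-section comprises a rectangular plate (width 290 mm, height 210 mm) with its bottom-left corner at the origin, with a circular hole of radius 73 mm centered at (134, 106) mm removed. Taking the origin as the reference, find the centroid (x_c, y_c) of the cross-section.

x_c = 149.17 mm, y_c = 104.62 mm

plate: A = 290 × 210 = 60900.00, centroid at (145.00, 105.00).
hole: A = −π·73² = -16741.55, centroid at (134.00, 106.00).
ΣA = 44158.45 mm²
ΣAx_c = (60900.00)(145.00) + (-16741.55)(134.00) = 6587132.67 mm³
ΣAy_c = (60900.00)(105.00) + (-16741.55)(106.00) = 4619895.99 mm³
x_c = 6587132.67 / 44158.45 = 149.17 mm
y_c = 4619895.99 / 44158.45 = 104.62 mm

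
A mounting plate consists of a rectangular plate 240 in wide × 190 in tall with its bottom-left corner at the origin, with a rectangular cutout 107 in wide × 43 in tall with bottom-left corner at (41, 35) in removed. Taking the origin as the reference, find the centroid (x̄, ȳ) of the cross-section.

x̄ = 122.86 in, ȳ = 99.32 in

Part | A | x̄ᵢ | ȳᵢ | A·x̄ᵢ | A·ȳᵢ
plate | 45600.00 | 120.00 | 95.00 | 5472000.00 | 4332000.00
hole | -4601.00 | 94.50 | 56.50 | -434794.50 | -259956.50
Σ | 40999.00 |  |  | 5037205.50 | 4072043.50
x̄ = 5037205.50 / 40999.00 = 122.86 in
ȳ = 4072043.50 / 40999.00 = 99.32 in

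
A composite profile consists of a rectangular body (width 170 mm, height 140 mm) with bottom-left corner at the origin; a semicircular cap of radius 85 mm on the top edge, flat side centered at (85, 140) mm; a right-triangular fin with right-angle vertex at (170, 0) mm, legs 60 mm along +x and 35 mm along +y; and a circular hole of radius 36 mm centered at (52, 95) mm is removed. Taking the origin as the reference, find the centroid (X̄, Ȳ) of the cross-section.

X̄ = 92.61 mm, Ȳ = 102.40 mm

rectangular body: A = 170 × 140 = 23800.00, centroid at (85.00, 70.00).
semicircular top: A = ½π·85² = 11349.00, centroid at (85.00, 176.08).
triangular fin: A = ½·60·35 = 1050.00, centroid at (190.00, 11.67).
hole: A = −π·36² = -4071.50, centroid at (52.00, 95.00).
ΣA = 32127.50 mm²
ΣAX̄ = (23800.00)(85.00) + (11349.00)(85.00) + (1050.00)(190.00) + (-4071.50)(52.00) = 2975447.08 mm³
ΣAȲ = (23800.00)(70.00) + (11349.00)(176.08) + (1050.00)(11.67) + (-4071.50)(95.00) = 3289734.26 mm³
X̄ = 2975447.08 / 32127.50 = 92.61 mm
Ȳ = 3289734.26 / 32127.50 = 102.40 mm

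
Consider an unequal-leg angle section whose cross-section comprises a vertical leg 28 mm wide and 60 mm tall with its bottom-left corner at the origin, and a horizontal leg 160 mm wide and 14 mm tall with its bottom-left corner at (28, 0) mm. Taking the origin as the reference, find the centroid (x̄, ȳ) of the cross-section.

x̄ = 67.71 mm, ȳ = 16.86 mm

vertical leg: A = 28 × 60 = 1680.00, centroid at (14.00, 30.00).
horizontal leg: A = 160 × 14 = 2240.00, centroid at (108.00, 7.00).
ΣA = 3920.00 mm², ΣAx̄ = 265440.00 mm³, ΣAȳ = 66080.00 mm³.
x̄ = 265440.00/3920.00 = 67.71 mm; ȳ = 66080.00/3920.00 = 16.86 mm.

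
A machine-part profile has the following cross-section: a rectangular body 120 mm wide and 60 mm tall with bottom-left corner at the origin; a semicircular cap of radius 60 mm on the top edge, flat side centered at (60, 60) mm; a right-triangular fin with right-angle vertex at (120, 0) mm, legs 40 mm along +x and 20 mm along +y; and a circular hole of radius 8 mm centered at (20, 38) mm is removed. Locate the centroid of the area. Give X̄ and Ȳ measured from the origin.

Part | A | x̄ᵢ | ȳᵢ | A·x̄ᵢ | A·ȳᵢ
rectangular body | 7200.00 | 60.00 | 30.00 | 432000.00 | 216000.00
semicircular top | 5654.87 | 60.00 | 85.46 | 339292.01 | 483292.01
triangular fin | 400.00 | 133.33 | 6.67 | 53333.33 | 2666.67
hole | -201.06 | 20.00 | 38.00 | -4021.24 | -7640.35
Σ | 13053.80 |  |  | 820604.10 | 694318.32
X̄ = 820604.10 / 13053.80 = 62.86 mm
Ȳ = 694318.32 / 13053.80 = 53.19 mm

X̄ = 62.86 mm, Ȳ = 53.19 mm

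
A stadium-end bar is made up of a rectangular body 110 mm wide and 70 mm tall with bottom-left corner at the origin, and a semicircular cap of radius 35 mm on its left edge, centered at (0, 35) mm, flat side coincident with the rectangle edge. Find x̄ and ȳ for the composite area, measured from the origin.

Part | A | x̄ᵢ | ȳᵢ | A·x̄ᵢ | A·ȳᵢ
rectangular body | 7700.00 | 55.00 | 35.00 | 423500.00 | 269500.00
semicircular end | 1924.23 | -14.85 | 35.00 | -28583.33 | 67347.89
Σ | 9624.23 |  |  | 394916.67 | 336847.89
x̄ = 394916.67 / 9624.23 = 41.03 mm
ȳ = 336847.89 / 9624.23 = 35.00 mm

x̄ = 41.03 mm, ȳ = 35.00 mm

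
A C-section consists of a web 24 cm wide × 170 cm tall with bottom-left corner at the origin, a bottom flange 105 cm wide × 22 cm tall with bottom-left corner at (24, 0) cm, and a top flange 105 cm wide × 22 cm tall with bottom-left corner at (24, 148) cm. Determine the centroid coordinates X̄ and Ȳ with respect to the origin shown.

X̄ = 46.25 cm, Ȳ = 85.00 cm

Part | A | x̄ᵢ | ȳᵢ | A·x̄ᵢ | A·ȳᵢ
web | 4080.00 | 12.00 | 85.00 | 48960.00 | 346800.00
bottom flange | 2310.00 | 76.50 | 11.00 | 176715.00 | 25410.00
top flange | 2310.00 | 76.50 | 159.00 | 176715.00 | 367290.00
Σ | 8700.00 |  |  | 402390.00 | 739500.00
X̄ = 402390.00 / 8700.00 = 46.25 cm
Ȳ = 739500.00 / 8700.00 = 85.00 cm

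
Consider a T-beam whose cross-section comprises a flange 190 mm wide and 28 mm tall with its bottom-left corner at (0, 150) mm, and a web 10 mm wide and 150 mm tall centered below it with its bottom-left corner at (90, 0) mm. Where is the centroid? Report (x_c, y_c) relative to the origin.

Part | A | x̄ᵢ | ȳᵢ | A·x̄ᵢ | A·ȳᵢ
web | 1500.00 | 95.00 | 75.00 | 142500.00 | 112500.00
flange | 5320.00 | 95.00 | 164.00 | 505400.00 | 872480.00
Σ | 6820.00 |  |  | 647900.00 | 984980.00
x_c = 647900.00 / 6820.00 = 95.00 mm
y_c = 984980.00 / 6820.00 = 144.43 mm

x_c = 95.00 mm, y_c = 144.43 mm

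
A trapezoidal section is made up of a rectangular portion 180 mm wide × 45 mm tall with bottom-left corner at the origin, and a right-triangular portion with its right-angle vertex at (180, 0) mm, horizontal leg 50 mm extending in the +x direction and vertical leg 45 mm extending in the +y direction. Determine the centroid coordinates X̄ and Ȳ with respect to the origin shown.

rectangular portion: A = 180 × 45 = 8100.00, centroid at (90.00, 22.50).
triangular portion: A = ½·50·45 = 1125.00, centroid at (196.67, 15.00).
ΣA = 9225.00 mm²
ΣAX̄ = (8100.00)(90.00) + (1125.00)(196.67) = 950250.00 mm³
ΣAȲ = (8100.00)(22.50) + (1125.00)(15.00) = 199125.00 mm³
X̄ = 950250.00 / 9225.00 = 103.01 mm
Ȳ = 199125.00 / 9225.00 = 21.59 mm

X̄ = 103.01 mm, Ȳ = 21.59 mm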